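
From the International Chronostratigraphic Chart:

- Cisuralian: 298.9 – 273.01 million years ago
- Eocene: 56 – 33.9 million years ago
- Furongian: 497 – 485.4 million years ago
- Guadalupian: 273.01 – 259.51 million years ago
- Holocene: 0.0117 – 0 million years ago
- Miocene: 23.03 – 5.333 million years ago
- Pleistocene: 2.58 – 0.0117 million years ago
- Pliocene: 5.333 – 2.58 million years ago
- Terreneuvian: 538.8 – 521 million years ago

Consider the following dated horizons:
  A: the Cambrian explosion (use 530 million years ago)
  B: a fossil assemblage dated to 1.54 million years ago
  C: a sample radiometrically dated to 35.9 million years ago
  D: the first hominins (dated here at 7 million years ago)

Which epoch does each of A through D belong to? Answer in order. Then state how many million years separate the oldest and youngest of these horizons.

A — Terreneuvian; B — Pleistocene; C — Eocene; D — Miocene; span 528.46 million years

A: 530 Ma lies in 538.8–521 Ma, so Terreneuvian.
B: 1.54 Ma lies in 2.58–0.0117 Ma, so Pleistocene.
C: 35.9 Ma lies in 56–33.9 Ma, so Eocene.
D: 7 Ma lies in 23.03–5.333 Ma, so Miocene.
Oldest = 530 Ma, youngest = 1.54 Ma → span 528.46 Myr.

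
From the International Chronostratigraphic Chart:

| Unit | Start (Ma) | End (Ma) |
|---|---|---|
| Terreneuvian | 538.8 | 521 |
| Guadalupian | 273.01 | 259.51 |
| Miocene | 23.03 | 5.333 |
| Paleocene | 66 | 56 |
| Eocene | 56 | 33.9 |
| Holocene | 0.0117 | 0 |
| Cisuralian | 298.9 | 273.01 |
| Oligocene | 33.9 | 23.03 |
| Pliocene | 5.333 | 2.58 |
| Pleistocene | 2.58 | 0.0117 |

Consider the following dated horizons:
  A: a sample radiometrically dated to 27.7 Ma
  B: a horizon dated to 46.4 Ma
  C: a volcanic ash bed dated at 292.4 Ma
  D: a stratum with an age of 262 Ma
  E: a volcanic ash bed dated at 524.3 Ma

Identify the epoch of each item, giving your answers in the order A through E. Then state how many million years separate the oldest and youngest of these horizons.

A — Oligocene; B — Eocene; C — Cisuralian; D — Guadalupian; E — Terreneuvian; span 496.6 million years

Match each age against the start–end ranges in the excerpt: A = 27.7 Ma → Oligocene (33.9–23.03); B = 46.4 Ma → Eocene (56–33.9); C = 292.4 Ma → Cisuralian (298.9–273.01); D = 262 Ma → Guadalupian (273.01–259.51); E = 524.3 Ma → Terreneuvian (538.8–521).
The largest age is 524.3 Ma and the smallest is 27.7 Ma; their difference is 496.6 Myr.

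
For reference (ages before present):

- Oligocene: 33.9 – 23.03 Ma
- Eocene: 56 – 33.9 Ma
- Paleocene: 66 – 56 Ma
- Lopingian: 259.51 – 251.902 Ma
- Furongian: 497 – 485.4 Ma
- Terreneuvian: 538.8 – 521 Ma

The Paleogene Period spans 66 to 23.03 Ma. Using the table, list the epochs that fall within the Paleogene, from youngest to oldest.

Epochs with both bounds inside 66–23.03 Ma: Oligocene (33.9–23.03), Eocene (56–33.9), Paleocene (66–56).

Oligocene, Eocene, Paleocene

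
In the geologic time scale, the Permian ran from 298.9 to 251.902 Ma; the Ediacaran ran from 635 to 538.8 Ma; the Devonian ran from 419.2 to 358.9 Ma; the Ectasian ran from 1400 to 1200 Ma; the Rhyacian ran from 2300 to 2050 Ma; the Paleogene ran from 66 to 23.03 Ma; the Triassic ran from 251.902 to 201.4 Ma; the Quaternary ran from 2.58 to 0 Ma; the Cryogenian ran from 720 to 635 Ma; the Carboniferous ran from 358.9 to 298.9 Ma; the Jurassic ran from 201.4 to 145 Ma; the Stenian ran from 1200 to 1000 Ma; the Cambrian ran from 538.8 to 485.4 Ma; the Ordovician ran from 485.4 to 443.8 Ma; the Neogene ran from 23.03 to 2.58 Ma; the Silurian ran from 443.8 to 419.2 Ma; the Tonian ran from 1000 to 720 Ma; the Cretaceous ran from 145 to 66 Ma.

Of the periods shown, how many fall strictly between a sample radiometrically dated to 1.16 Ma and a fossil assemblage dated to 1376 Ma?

15

The older date is 1376 Ma and the younger is 1.16 Ma.
Periods with start < 1376 and end > 1.16 Ma: Stenian (1200–1000), Tonian (1000–720), Cryogenian (720–635), Ediacaran (635–538.8), Cambrian (538.8–485.4), Ordovician (485.4–443.8), Silurian (443.8–419.2), Devonian (419.2–358.9), Carboniferous (358.9–298.9), Permian (298.9–251.902), Triassic (251.902–201.4), Jurassic (201.4–145), Cretaceous (145–66), Paleogene (66–23.03), Neogene (23.03–2.58).
That is 15 complete periods.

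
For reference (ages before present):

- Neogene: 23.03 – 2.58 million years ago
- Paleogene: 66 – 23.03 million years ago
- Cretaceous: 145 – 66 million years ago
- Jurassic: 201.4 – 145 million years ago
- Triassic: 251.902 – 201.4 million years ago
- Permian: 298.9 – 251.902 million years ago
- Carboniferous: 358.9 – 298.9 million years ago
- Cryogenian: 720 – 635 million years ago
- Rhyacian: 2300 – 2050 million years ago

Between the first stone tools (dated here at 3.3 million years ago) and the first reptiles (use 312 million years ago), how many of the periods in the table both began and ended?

5

The older date is 312 Ma and the younger is 3.3 Ma.
Periods with start < 312 and end > 3.3 Ma: Permian (298.9–251.902), Triassic (251.902–201.4), Jurassic (201.4–145), Cretaceous (145–66), Paleogene (66–23.03).
That is 5 complete periods.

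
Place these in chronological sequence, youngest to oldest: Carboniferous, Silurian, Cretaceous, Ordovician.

Era membership (oldest first within each) — Paleozoic: Ordovician, Silurian, Carboniferous; Mesozoic: Cretaceous. Paleozoic precedes Mesozoic, which precedes Cenozoic. Concatenating the groups in that era order and then reversing gives youngest to oldest.

Cretaceous → Carboniferous → Silurian → Ordovician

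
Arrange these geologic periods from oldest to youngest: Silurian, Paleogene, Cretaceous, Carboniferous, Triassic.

Silurian → Carboniferous → Triassic → Cretaceous → Paleogene

Group by era (each group listed oldest first) — Paleozoic: Silurian, Carboniferous; Mesozoic: Triassic, Cretaceous; Cenozoic: Paleogene. The eras run Paleozoic → Mesozoic → Cenozoic. Concatenating the groups in that era order gives oldest to youngest directly.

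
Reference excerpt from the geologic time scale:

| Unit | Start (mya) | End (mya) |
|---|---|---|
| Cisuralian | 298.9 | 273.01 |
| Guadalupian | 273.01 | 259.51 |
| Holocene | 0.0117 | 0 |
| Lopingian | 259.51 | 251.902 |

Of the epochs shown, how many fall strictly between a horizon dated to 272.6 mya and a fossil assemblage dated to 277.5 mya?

Checking each listed span, none has both start < 277.5 Ma and end > 272.6 Ma — every epoch straddles one of the two dates or lies outside them — so the count is 0.

0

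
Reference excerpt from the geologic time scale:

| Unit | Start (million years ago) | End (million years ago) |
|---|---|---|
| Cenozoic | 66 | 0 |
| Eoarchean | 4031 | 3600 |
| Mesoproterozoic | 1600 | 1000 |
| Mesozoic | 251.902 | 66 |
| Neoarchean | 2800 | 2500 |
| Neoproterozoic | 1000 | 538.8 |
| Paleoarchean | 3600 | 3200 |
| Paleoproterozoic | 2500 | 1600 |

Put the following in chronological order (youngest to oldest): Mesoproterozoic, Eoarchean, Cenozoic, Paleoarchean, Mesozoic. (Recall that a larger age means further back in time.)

Cenozoic → Mesozoic → Mesoproterozoic → Paleoarchean → Eoarchean

Sorting by start age (ascending Ma, since larger Ma = older): Cenozoic start 66, Mesozoic start 251.902, Mesoproterozoic start 1600, Paleoarchean start 3600, Eoarchean start 4031.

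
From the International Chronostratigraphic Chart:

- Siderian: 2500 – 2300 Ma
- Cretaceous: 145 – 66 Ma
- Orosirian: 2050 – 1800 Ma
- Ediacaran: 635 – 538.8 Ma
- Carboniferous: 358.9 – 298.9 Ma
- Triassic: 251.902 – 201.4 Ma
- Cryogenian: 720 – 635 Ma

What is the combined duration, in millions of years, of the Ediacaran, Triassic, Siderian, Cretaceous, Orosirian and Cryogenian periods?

Each duration: Ediacaran = 96.2; Triassic = 50.502; Siderian = 200; Cretaceous = 79; Orosirian = 250; Cryogenian = 85.
Sum: 96.2 + 50.502 + 200 + 79 + 250 + 85 = 760.702 Myr.

760.702 million years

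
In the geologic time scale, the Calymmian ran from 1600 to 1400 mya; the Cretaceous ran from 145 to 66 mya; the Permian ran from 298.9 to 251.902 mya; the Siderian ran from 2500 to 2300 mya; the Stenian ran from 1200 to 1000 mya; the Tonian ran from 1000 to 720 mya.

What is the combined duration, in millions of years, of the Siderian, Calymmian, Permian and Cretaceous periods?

525.998 million years

Duration is start − end for each: (2500 − 2300) + (1600 − 1400) + (298.9 − 251.902) + (145 − 66).
That is 200 + 200 + 46.998 + 79, which totals 525.998 million years.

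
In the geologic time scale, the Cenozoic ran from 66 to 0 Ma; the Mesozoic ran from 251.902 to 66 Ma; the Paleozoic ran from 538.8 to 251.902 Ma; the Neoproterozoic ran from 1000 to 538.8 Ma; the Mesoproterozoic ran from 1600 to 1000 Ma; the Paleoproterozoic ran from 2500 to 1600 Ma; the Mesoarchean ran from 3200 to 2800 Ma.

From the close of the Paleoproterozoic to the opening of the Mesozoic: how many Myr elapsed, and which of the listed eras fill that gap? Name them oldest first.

1348.098 million years; Mesoproterozoic, Neoproterozoic, Paleozoic

The Paleoproterozoic closes at 1600 Ma and the Mesozoic opens at 251.902 Ma, so the interval is 1600 − 251.902 = 1348.098 Myr.
An era fits inside if it starts at or after 1600 Ma and ends at or before 251.902 Ma; oldest first that gives Mesoproterozoic, Neoproterozoic, Paleozoic.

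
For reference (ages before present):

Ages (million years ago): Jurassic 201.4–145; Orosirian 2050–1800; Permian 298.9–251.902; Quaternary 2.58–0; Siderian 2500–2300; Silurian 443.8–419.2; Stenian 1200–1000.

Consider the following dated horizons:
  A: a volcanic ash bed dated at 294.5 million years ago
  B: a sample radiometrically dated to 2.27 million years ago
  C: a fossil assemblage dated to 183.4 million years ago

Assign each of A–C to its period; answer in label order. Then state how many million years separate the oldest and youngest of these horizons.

A — Permian; B — Quaternary; C — Jurassic; span 292.23 million years

Match each age against the start–end ranges in the excerpt: A = 294.5 Ma → Permian (298.9–251.902); B = 2.27 Ma → Quaternary (2.58–0); C = 183.4 Ma → Jurassic (201.4–145).
The largest age is 294.5 Ma and the smallest is 2.27 Ma; their difference is 292.23 Myr.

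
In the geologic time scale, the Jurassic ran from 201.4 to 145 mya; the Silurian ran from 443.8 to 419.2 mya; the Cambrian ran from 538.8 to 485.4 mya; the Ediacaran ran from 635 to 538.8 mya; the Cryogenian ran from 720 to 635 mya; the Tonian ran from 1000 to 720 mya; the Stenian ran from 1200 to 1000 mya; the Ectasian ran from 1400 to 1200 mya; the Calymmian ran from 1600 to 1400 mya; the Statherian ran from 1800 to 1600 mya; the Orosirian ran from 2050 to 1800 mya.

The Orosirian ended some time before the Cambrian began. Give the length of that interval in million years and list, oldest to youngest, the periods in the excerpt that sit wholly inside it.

1261.2 million years; Statherian, Calymmian, Ectasian, Stenian, Tonian, Cryogenian, Ediacaran

End of Orosirian = 1800 Ma; start of Cambrian = 538.8 Ma.
Gap = 1800 − 538.8 = 1261.2 Myr.
Periods wholly inside 1800–538.8 Ma: Statherian (1800–1600), Calymmian (1600–1400), Ectasian (1400–1200), Stenian (1200–1000), Tonian (1000–720), Cryogenian (720–635), Ediacaran (635–538.8).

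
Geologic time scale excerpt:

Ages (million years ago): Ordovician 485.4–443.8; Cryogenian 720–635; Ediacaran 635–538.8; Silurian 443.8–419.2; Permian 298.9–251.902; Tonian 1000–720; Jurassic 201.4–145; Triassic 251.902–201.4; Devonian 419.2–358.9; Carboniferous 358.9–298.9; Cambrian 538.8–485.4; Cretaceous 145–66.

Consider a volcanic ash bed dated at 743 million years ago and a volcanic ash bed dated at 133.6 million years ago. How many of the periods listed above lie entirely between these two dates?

10

743 Ma sits inside the Tonian (1000–720) and 133.6 Ma inside the Cretaceous (145–66); neither of those is wholly between the two dates.
The listed periods lying completely between them are Cryogenian, Ediacaran, Cambrian, Ordovician, Silurian, Devonian, Carboniferous, Permian, Triassic, Jurassic — 10 in all.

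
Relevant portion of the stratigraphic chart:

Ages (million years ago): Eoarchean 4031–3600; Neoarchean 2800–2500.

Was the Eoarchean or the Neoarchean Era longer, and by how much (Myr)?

Eoarchean: 4031 − 3600 = 431 Myr.
Neoarchean: 2800 − 2500 = 300 Myr.
Difference: 431 − 300 = 131 Myr, so the Eoarchean was longer.

Eoarchean, by 131 million years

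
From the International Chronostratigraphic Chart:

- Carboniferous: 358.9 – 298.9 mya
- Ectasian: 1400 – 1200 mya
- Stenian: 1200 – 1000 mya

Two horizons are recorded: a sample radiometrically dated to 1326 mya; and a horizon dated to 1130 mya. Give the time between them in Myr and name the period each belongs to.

Elapsed time: 1326 − 1130 = 196 Myr.
1326 Ma lies within 1400–1200 Ma: Ectasian.
1130 Ma lies within 1200–1000 Ma: Stenian.

196 million years apart; the first in the Ectasian, the second in the Stenian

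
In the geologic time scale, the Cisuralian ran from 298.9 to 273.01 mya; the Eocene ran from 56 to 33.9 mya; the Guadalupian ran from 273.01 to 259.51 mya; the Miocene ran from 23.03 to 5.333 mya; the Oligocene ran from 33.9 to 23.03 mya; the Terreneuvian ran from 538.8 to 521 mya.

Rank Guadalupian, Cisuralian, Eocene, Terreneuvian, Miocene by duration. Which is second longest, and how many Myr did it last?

Start − end for each: Guadalupian 273.01 − 259.51 = 13.5; Cisuralian 298.9 − 273.01 = 25.89; Eocene 56 − 33.9 = 22.1; Terreneuvian 538.8 − 521 = 17.8; Miocene 23.03 − 5.333 = 17.697.
Ranking these from longest: Cisuralian > Eocene > Terreneuvian > Miocene > Guadalupian.
Position 2 in that ranking is Eocene, which lasted 22.1 Myr.

Eocene, 22.1 million years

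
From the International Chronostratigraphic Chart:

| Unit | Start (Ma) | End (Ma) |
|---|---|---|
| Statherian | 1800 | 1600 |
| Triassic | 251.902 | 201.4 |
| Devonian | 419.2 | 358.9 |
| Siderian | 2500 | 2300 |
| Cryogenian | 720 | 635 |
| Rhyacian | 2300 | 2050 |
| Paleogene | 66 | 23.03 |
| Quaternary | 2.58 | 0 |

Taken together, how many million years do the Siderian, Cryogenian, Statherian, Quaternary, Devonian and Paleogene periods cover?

Each duration: Siderian = 200; Cryogenian = 85; Statherian = 200; Quaternary = 2.58; Devonian = 60.3; Paleogene = 42.97.
Sum: 200 + 85 + 200 + 2.58 + 60.3 + 42.97 = 590.85 Myr.

590.85 million years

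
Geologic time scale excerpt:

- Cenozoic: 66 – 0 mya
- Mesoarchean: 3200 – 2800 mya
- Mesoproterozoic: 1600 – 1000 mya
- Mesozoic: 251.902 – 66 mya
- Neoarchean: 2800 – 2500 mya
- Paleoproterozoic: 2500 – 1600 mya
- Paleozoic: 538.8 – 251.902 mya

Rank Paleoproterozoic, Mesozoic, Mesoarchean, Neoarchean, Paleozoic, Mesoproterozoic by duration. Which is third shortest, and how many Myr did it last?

Start − end for each: Paleoproterozoic 2500 − 1600 = 900; Mesozoic 251.902 − 66 = 185.902; Mesoarchean 3200 − 2800 = 400; Neoarchean 2800 − 2500 = 300; Paleozoic 538.8 − 251.902 = 286.898; Mesoproterozoic 1600 − 1000 = 600.
Ranking these from shortest: Mesozoic < Paleozoic < Neoarchean < Mesoarchean < Mesoproterozoic < Paleoproterozoic.
Position 3 in that ranking is Neoarchean, which lasted 300 Myr.

Neoarchean, 300 million years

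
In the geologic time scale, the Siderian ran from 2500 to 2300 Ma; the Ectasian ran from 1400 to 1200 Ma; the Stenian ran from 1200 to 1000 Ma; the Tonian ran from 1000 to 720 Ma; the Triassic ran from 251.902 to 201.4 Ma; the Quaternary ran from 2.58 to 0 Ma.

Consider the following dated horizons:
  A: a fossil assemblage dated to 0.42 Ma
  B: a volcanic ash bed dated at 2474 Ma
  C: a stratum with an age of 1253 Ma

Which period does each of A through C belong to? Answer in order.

A — Quaternary; B — Siderian; C — Ectasian

A: 0.42 Ma lies in 2.58–0 Ma, so Quaternary.
B: 2474 Ma lies in 2500–2300 Ma, so Siderian.
C: 1253 Ma lies in 1400–1200 Ma, so Ectasian.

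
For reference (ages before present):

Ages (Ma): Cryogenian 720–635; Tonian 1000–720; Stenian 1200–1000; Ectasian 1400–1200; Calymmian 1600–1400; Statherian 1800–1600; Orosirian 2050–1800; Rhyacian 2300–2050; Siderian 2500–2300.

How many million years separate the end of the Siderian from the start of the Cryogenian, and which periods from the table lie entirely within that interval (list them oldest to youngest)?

End of Siderian = 2300 Ma; start of Cryogenian = 720 Ma.
Gap = 2300 − 720 = 1580 Myr.
Periods wholly inside 2300–720 Ma: Rhyacian (2300–2050), Orosirian (2050–1800), Statherian (1800–1600), Calymmian (1600–1400), Ectasian (1400–1200), Stenian (1200–1000), Tonian (1000–720).

1580 million years; Rhyacian, Orosirian, Statherian, Calymmian, Ectasian, Stenian, Tonian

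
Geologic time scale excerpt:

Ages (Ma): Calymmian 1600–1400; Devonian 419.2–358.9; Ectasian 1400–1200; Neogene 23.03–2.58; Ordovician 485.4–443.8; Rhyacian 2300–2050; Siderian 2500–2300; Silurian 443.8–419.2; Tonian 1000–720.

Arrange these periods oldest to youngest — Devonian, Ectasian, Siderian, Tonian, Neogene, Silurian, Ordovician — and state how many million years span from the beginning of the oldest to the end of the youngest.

Start ages (Ma): Siderian 2500, Ectasian 1400, Tonian 1000, Ordovician 485.4, Silurian 443.8, Devonian 419.2, Neogene 23.03.
Ordered oldest to youngest: Siderian, Ectasian, Tonian, Ordovician, Silurian, Devonian, Neogene.
Span = 2500 − 2.58 = 2497.42 Myr.

Siderian → Ectasian → Tonian → Ordovician → Silurian → Devonian → Neogene; total span 2497.42 Myr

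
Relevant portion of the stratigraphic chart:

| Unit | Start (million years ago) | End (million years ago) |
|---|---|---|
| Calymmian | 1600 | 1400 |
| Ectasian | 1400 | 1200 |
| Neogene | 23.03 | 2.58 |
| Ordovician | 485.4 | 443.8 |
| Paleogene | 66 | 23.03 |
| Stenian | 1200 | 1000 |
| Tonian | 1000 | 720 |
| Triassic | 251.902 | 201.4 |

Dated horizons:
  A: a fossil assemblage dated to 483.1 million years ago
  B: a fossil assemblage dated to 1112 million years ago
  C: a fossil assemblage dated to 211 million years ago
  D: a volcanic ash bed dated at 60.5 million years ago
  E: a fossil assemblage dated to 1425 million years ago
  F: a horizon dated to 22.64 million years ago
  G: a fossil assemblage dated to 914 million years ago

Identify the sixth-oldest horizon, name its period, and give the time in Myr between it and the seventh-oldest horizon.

Sorted oldest-first by Ma: E (1425), B (1112), G (914), A (483.1), C (211), D (60.5), F (22.64).
The sixth oldest is D at 60.5 Ma, which lies in 66–23.03 Ma: the Paleogene.
The seventh oldest is F at 22.64 Ma; separation = |60.5 − 22.64| = 37.86 Myr.

D, in the Paleogene; 37.86 million years to F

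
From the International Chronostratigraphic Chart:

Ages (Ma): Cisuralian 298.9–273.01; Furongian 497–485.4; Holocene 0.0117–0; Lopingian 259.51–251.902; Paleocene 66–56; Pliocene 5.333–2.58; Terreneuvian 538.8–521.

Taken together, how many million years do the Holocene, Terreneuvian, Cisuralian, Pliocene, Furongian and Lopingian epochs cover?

65.6627 million years

Duration is start − end for each: (0.0117 − 0) + (538.8 − 521) + (298.9 − 273.01) + (5.333 − 2.58) + (497 − 485.4) + (259.51 − 251.902).
That is 0.0117 + 17.8 + 25.89 + 2.753 + 11.6 + 7.608, which totals 65.6627 million years.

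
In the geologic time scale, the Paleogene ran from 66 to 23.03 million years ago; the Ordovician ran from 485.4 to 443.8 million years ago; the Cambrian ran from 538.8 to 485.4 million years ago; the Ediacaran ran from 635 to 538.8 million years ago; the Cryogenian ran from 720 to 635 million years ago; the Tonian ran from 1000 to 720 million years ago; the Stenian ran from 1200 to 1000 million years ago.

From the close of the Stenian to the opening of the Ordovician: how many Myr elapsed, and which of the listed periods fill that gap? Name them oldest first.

514.6 million years; Tonian, Cryogenian, Ediacaran, Cambrian

End of Stenian = 1000 Ma; start of Ordovician = 485.4 Ma.
Gap = 1000 − 485.4 = 514.6 Myr.
Periods wholly inside 1000–485.4 Ma: Tonian (1000–720), Cryogenian (720–635), Ediacaran (635–538.8), Cambrian (538.8–485.4).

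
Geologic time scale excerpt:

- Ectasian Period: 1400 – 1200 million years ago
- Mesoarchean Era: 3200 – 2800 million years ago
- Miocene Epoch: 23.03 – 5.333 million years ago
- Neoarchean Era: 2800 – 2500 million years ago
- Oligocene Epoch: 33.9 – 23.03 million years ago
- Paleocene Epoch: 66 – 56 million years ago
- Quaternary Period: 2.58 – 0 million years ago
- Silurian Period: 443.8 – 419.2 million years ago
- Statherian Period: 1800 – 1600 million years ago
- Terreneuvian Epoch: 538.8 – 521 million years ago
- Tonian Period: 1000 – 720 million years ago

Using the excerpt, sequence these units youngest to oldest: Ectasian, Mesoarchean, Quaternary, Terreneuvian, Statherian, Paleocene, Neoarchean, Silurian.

Quaternary, Paleocene, Silurian, Terreneuvian, Ectasian, Statherian, Neoarchean, Mesoarchean

The oldest of these is Mesoarchean (starts 3200 Ma) and the youngest is Quaternary (ends 0 Ma).
In between, by decreasing start age: Neoarchean (2800), Statherian (1800), Ectasian (1400), Terreneuvian (538.8), Silurian (443.8), Paleocene (66).
Listing youngest first means reversing that sequence.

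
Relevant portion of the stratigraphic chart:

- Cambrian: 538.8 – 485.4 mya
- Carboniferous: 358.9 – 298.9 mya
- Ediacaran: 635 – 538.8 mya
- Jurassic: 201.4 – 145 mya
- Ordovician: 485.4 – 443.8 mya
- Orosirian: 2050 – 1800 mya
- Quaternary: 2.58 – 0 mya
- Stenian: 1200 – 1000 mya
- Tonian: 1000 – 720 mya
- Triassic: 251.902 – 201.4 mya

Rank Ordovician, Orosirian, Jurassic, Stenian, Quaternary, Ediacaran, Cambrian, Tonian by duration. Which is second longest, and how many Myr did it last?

Orosirian, 250 million years

Durations: Ordovician 41.6; Orosirian 250; Jurassic 56.4; Stenian 200; Quaternary 2.58; Ediacaran 96.2; Cambrian 53.4; Tonian 280 Myr.
Sorted longest-first: Tonian (280), Orosirian (250), Stenian (200), Ediacaran (96.2), Jurassic (56.4), Cambrian (53.4), Ordovician (41.6), Quaternary (2.58).
The second longest is Orosirian at 250 Myr.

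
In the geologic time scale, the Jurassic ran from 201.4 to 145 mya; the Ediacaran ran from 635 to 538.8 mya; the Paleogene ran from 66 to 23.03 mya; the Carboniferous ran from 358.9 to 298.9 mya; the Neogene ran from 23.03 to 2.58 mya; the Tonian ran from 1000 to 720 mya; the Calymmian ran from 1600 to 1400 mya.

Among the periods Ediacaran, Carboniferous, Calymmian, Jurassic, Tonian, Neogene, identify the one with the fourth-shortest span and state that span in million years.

Ediacaran, 96.2 million years

Durations: Ediacaran 96.2; Carboniferous 60; Calymmian 200; Jurassic 56.4; Tonian 280; Neogene 20.45 Myr.
Sorted shortest-first: Neogene (20.45), Jurassic (56.4), Carboniferous (60), Ediacaran (96.2), Calymmian (200), Tonian (280).
The fourth shortest is Ediacaran at 96.2 Myr.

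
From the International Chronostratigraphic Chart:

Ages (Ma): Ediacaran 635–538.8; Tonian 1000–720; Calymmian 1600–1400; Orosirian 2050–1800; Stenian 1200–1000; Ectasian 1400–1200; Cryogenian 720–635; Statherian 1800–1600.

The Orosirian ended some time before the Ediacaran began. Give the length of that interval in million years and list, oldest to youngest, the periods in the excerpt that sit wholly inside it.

1165 million years; Statherian, Calymmian, Ectasian, Stenian, Tonian, Cryogenian

End of Orosirian = 1800 Ma; start of Ediacaran = 635 Ma.
Gap = 1800 − 635 = 1165 Myr.
Periods wholly inside 1800–635 Ma: Statherian (1800–1600), Calymmian (1600–1400), Ectasian (1400–1200), Stenian (1200–1000), Tonian (1000–720), Cryogenian (720–635).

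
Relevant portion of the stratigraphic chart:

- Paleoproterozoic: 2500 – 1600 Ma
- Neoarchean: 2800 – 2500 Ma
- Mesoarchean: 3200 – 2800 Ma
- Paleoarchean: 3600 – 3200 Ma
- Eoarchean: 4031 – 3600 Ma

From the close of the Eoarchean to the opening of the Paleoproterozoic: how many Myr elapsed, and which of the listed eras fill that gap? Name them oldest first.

1100 million years; Paleoarchean, Mesoarchean, Neoarchean

End of Eoarchean = 3600 Ma; start of Paleoproterozoic = 2500 Ma.
Gap = 3600 − 2500 = 1100 Myr.
Eras wholly inside 3600–2500 Ma: Paleoarchean (3600–3200), Mesoarchean (3200–2800), Neoarchean (2800–2500).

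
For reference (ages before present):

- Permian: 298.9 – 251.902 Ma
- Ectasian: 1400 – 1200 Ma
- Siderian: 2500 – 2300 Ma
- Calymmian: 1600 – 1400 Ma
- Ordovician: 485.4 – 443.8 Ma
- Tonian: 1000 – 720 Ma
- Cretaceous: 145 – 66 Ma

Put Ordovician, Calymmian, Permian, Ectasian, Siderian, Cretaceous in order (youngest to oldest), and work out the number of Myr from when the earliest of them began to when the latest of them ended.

From the excerpt: Ordovician 485.4–443.8; Calymmian 1600–1400; Permian 298.9–251.902; Ectasian 1400–1200; Siderian 2500–2300; Cretaceous 145–66 (Ma).
Larger Ma is earlier, so the oldest is Siderian and the youngest is Cretaceous; youngest to oldest: Cretaceous, Permian, Ordovician, Ectasian, Calymmian, Siderian.
Oldest start 2500 minus youngest end 66 gives 2434 Myr overall.

Cretaceous → Permian → Ordovician → Ectasian → Calymmian → Siderian; total span 2434 Myr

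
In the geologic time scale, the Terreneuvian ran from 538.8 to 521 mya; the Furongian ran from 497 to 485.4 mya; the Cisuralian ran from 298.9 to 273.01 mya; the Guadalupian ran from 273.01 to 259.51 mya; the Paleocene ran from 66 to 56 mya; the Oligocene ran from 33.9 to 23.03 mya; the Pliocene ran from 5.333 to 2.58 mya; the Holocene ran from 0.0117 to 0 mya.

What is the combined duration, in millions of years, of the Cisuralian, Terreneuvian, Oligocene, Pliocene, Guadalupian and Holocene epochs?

Duration is start − end for each: (298.9 − 273.01) + (538.8 − 521) + (33.9 − 23.03) + (5.333 − 2.58) + (273.01 − 259.51) + (0.0117 − 0).
That is 25.89 + 17.8 + 10.87 + 2.753 + 13.5 + 0.0117, which totals 70.8247 million years.

70.8247 million years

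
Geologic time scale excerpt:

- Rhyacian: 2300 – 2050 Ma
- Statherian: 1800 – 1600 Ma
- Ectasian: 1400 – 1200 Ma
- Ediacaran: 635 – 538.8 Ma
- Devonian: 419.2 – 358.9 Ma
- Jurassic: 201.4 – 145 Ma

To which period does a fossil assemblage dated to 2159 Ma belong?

2159 Ma lies between 2300 and 2050 Ma, so it falls in the Rhyacian.

Rhyacian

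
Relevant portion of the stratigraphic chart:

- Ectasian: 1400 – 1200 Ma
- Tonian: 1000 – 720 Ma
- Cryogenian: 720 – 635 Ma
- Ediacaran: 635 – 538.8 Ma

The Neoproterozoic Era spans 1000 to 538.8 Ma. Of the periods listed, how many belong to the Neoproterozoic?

Periods inside 1000–538.8 Ma: Tonian, Cryogenian, Ediacaran — 3 in total.

3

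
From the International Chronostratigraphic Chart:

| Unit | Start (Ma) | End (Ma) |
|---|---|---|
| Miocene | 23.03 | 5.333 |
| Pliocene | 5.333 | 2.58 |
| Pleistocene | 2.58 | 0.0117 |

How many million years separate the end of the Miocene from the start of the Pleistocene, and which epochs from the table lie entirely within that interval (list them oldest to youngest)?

2.753 million years; Pliocene

End of Miocene = 5.333 Ma; start of Pleistocene = 2.58 Ma.
Gap = 5.333 − 2.58 = 2.753 Myr.
Epochs wholly inside 5.333–2.58 Ma: Pliocene (5.333–2.58).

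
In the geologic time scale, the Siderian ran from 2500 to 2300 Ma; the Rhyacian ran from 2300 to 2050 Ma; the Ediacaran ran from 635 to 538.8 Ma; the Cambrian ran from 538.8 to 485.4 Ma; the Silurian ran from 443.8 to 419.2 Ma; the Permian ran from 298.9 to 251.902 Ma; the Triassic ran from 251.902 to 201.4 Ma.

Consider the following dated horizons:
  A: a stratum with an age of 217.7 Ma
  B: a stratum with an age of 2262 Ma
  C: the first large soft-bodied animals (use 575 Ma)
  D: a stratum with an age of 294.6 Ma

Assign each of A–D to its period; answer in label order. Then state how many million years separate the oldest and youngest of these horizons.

A — Triassic; B — Rhyacian; C — Ediacaran; D — Permian; span 2044.3 million years

Match each age against the start–end ranges in the excerpt: A = 217.7 Ma → Triassic (251.902–201.4); B = 2262 Ma → Rhyacian (2300–2050); C = 575 Ma → Ediacaran (635–538.8); D = 294.6 Ma → Permian (298.9–251.902).
The largest age is 2262 Ma and the smallest is 217.7 Ma; their difference is 2044.3 Myr.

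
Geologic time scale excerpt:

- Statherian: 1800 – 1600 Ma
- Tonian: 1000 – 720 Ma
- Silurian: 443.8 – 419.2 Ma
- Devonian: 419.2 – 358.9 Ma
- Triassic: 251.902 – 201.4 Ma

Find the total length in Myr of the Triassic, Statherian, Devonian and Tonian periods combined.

Each duration: Triassic = 50.502; Statherian = 200; Devonian = 60.3; Tonian = 280.
Sum: 50.502 + 200 + 60.3 + 280 = 590.802 Myr.

590.802 million years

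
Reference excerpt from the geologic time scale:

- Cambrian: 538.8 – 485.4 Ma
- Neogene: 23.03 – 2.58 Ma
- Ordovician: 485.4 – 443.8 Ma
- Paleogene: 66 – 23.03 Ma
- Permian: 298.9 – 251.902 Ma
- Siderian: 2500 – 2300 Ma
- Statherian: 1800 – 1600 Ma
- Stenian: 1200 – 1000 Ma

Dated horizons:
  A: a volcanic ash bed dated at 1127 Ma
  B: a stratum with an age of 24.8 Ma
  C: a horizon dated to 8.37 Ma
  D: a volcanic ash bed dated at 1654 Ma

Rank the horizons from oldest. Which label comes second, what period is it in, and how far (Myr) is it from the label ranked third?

Sorted oldest-first by Ma: D (1654), A (1127), B (24.8), C (8.37).
The second oldest is A at 1127 Ma, which lies in 1200–1000 Ma: the Stenian.
The third oldest is B at 24.8 Ma; separation = |1127 − 24.8| = 1102.2 Myr.

A, in the Stenian; 1102.2 million years to B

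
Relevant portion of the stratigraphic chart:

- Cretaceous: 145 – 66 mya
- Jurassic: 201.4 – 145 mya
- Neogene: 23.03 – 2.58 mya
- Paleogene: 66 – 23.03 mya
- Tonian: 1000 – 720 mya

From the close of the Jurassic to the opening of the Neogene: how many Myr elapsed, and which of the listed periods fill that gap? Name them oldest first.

121.97 million years; Cretaceous, Paleogene

The Jurassic closes at 145 Ma and the Neogene opens at 23.03 Ma, so the interval is 145 − 23.03 = 121.97 Myr.
A period fits inside if it starts at or after 145 Ma and ends at or before 23.03 Ma; oldest first that gives Cretaceous, Paleogene.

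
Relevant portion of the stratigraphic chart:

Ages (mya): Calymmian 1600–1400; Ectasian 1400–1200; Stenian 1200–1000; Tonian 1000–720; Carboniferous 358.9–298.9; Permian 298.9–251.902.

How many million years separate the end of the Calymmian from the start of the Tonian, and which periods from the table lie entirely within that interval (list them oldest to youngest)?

The Calymmian closes at 1400 Ma and the Tonian opens at 1000 Ma, so the interval is 1400 − 1000 = 400 Myr.
A period fits inside if it starts at or after 1400 Ma and ends at or before 1000 Ma; oldest first that gives Ectasian, Stenian.

400 million years; Ectasian, Stenian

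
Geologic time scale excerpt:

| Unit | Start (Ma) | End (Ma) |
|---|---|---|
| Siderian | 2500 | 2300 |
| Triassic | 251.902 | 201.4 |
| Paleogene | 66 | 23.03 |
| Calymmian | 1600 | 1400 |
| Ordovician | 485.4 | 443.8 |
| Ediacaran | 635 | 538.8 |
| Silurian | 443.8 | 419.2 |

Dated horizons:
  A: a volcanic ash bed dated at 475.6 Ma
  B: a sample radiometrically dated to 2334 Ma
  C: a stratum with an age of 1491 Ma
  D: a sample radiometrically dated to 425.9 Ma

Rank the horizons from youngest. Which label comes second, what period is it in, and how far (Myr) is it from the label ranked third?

A, in the Ordovician; 1015.4 million years to C

Smaller Ma means younger, so youngest first: D 425.9 < A 475.6 < C 1491 < B 2334.
Counting 2 along gives A (475.6 Ma); the excerpt puts that inside the Ordovician, 485.4–443.8 Ma.
Next in line is C (1491 Ma), and 1491 − 475.6 = 1015.4 Myr.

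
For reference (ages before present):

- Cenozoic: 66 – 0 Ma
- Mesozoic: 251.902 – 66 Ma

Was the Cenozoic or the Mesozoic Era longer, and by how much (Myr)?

Cenozoic: 66 − 0 = 66 Myr.
Mesozoic: 251.902 − 66 = 185.902 Myr.
Difference: 185.902 − 66 = 119.902 Myr, so the Mesozoic was longer.

Mesozoic, by 119.902 million years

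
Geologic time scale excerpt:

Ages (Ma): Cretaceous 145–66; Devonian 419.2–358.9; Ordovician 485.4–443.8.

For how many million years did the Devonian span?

419.2 − 358.9 = 60.3 million years.

60.3 million years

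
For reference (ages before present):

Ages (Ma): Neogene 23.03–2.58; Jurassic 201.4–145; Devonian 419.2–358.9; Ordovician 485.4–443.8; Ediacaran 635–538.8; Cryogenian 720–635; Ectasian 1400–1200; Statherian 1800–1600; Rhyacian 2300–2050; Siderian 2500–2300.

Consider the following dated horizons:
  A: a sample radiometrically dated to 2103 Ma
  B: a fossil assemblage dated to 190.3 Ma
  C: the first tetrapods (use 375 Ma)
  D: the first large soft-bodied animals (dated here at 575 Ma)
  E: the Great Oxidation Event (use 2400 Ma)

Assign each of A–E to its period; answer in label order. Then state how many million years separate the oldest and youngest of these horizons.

A — Rhyacian; B — Jurassic; C — Devonian; D — Ediacaran; E — Siderian; span 2209.7 million years

A: 2103 Ma lies in 2300–2050 Ma, so Rhyacian.
B: 190.3 Ma lies in 201.4–145 Ma, so Jurassic.
C: 375 Ma lies in 419.2–358.9 Ma, so Devonian.
D: 575 Ma lies in 635–538.8 Ma, so Ediacaran.
E: 2400 Ma lies in 2500–2300 Ma, so Siderian.
Oldest = 2400 Ma, youngest = 190.3 Ma → span 2209.7 Myr.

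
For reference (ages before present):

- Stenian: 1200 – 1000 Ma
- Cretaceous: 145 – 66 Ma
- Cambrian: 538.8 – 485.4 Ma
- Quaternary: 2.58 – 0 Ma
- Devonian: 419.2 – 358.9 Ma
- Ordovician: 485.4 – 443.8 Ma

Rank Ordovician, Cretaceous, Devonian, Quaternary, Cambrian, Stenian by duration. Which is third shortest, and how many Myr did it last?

Start − end for each: Ordovician 485.4 − 443.8 = 41.6; Cretaceous 145 − 66 = 79; Devonian 419.2 − 358.9 = 60.3; Quaternary 2.58 − 0 = 2.58; Cambrian 538.8 − 485.4 = 53.4; Stenian 1200 − 1000 = 200.
Ranking these from shortest: Quaternary < Ordovician < Cambrian < Devonian < Cretaceous < Stenian.
Position 3 in that ranking is Cambrian, which lasted 53.4 Myr.

Cambrian, 53.4 million years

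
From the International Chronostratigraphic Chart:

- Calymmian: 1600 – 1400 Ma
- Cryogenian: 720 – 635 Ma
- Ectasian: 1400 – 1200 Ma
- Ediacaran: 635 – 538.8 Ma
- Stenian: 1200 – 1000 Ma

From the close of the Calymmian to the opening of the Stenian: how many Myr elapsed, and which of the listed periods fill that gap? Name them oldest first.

The Calymmian closes at 1400 Ma and the Stenian opens at 1200 Ma, so the interval is 1400 − 1200 = 200 Myr.
A period fits inside if it starts at or after 1400 Ma and ends at or before 1200 Ma; oldest first that gives Ectasian.

200 million years; Ectasian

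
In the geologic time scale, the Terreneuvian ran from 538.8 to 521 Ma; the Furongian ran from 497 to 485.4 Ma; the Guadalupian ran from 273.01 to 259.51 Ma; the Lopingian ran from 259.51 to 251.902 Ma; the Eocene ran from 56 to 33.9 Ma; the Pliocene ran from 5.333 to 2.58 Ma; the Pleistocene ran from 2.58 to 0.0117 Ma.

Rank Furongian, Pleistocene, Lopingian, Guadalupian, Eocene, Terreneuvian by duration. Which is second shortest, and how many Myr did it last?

Lopingian, 7.608 million years

Durations: Furongian 11.6; Pleistocene 2.5683; Lopingian 7.608; Guadalupian 13.5; Eocene 22.1; Terreneuvian 17.8 Myr.
Sorted shortest-first: Pleistocene (2.5683), Lopingian (7.608), Furongian (11.6), Guadalupian (13.5), Terreneuvian (17.8), Eocene (22.1).
The second shortest is Lopingian at 7.608 Myr.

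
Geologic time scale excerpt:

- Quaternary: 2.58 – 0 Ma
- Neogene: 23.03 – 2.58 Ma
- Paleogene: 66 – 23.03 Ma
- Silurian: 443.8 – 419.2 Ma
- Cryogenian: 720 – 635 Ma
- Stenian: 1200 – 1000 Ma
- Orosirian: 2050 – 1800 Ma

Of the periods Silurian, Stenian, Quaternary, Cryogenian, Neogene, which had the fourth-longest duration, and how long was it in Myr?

Neogene, 20.45 million years

Start − end for each: Silurian 443.8 − 419.2 = 24.6; Stenian 1200 − 1000 = 200; Quaternary 2.58 − 0 = 2.58; Cryogenian 720 − 635 = 85; Neogene 23.03 − 2.58 = 20.45.
Ranking these from longest: Stenian > Cryogenian > Silurian > Neogene > Quaternary.
Position 4 in that ranking is Neogene, which lasted 20.45 Myr.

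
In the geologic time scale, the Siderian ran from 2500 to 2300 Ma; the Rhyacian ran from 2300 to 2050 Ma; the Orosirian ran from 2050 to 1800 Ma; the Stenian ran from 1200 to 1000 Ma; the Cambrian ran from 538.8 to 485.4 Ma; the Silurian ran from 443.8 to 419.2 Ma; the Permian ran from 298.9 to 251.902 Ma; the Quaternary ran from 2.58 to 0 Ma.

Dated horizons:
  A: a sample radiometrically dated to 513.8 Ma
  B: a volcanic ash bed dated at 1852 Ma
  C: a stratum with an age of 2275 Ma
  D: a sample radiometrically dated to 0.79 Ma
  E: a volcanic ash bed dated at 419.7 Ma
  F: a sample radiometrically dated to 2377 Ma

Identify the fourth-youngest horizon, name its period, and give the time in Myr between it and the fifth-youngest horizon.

B, in the Orosirian; 423 million years to C

Sorted youngest-first by Ma: D (0.79), E (419.7), A (513.8), B (1852), C (2275), F (2377).
The fourth youngest is B at 1852 Ma, which lies in 2050–1800 Ma: the Orosirian.
The fifth youngest is C at 2275 Ma; separation = |1852 − 2275| = 423 Myr.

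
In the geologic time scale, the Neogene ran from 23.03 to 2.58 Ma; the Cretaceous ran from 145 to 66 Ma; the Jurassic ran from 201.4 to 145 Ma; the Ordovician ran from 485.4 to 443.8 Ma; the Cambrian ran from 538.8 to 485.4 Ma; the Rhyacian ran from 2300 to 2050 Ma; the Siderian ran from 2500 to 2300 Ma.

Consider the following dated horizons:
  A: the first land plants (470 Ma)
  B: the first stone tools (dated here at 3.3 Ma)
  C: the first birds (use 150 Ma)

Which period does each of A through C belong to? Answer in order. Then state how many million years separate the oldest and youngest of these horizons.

A: 470 Ma lies in 485.4–443.8 Ma, so Ordovician.
B: 3.3 Ma lies in 23.03–2.58 Ma, so Neogene.
C: 150 Ma lies in 201.4–145 Ma, so Jurassic.
Oldest = 470 Ma, youngest = 3.3 Ma → span 466.7 Myr.

A — Ordovician; B — Neogene; C — Jurassic; span 466.7 million years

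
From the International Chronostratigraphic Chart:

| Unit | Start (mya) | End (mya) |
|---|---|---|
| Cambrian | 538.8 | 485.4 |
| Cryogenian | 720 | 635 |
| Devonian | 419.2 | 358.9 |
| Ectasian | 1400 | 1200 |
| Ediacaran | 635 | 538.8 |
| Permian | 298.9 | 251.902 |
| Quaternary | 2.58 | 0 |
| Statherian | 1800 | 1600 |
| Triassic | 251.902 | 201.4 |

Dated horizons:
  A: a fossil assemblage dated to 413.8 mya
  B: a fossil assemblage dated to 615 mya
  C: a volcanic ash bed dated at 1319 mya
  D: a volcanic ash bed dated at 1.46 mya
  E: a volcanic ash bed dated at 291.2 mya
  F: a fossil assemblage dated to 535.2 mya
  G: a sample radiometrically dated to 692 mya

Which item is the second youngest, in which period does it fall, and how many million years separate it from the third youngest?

Sorted youngest-first by Ma: D (1.46), E (291.2), A (413.8), F (535.2), B (615), G (692), C (1319).
The second youngest is E at 291.2 Ma, which lies in 298.9–251.902 Ma: the Permian.
The third youngest is A at 413.8 Ma; separation = |291.2 − 413.8| = 122.6 Myr.

E, in the Permian; 122.6 million years to A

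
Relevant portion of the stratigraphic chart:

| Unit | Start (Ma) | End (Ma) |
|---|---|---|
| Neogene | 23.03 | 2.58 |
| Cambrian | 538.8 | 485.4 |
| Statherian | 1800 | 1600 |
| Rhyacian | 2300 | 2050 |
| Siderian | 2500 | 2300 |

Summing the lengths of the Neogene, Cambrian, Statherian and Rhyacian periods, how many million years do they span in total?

523.85 million years

Each duration: Neogene = 20.45; Cambrian = 53.4; Statherian = 200; Rhyacian = 250.
Sum: 20.45 + 53.4 + 200 + 250 = 523.85 Myr.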